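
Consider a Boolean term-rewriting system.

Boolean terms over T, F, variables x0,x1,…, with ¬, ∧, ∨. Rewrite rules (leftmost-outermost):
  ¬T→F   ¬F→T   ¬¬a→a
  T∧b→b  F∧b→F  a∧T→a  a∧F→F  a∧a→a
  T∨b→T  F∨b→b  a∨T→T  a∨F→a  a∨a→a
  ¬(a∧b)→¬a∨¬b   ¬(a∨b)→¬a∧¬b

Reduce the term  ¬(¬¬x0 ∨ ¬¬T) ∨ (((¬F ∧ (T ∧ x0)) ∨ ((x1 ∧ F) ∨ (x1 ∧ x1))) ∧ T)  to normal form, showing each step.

  start: ¬(¬¬x0 ∨ ¬¬T) ∨ (((¬F ∧ (T ∧ x0)) ∨ ((x1 ∧ F) ∨ (x1 ∧ x1))) ∧ T)
  →1  (¬¬¬x0 ∧ ¬¬¬T) ∨ (((¬F ∧ (T ∧ x0)) ∨ ((x1 ∧ F) ∨ (x1 ∧ x1))) ∧ T)
  →2  (¬x0 ∧ ¬¬¬T) ∨ (((¬F ∧ (T ∧ x0)) ∨ ((x1 ∧ F) ∨ (x1 ∧ x1))) ∧ T)
  →3  (¬x0 ∧ ¬T) ∨ (((¬F ∧ (T ∧ x0)) ∨ ((x1 ∧ F) ∨ (x1 ∧ x1))) ∧ T)
  →4  (¬x0 ∧ F) ∨ (((¬F ∧ (T ∧ x0)) ∨ ((x1 ∧ F) ∨ (x1 ∧ x1))) ∧ T)
  →5  F ∨ (((¬F ∧ (T ∧ x0)) ∨ ((x1 ∧ F) ∨ (x1 ∧ x1))) ∧ T)
  →6  ((¬F ∧ (T ∧ x0)) ∨ ((x1 ∧ F) ∨ (x1 ∧ x1))) ∧ T
  →7  (¬F ∧ (T ∧ x0)) ∨ ((x1 ∧ F) ∨ (x1 ∧ x1))
  →8  (T ∧ (T ∧ x0)) ∨ ((x1 ∧ F) ∨ (x1 ∧ x1))
  →9  (T ∧ x0) ∨ ((x1 ∧ F) ∨ (x1 ∧ x1))
  →10  x0 ∨ ((x1 ∧ F) ∨ (x1 ∧ x1))
  →11  x0 ∨ (F ∨ (x1 ∧ x1))
  →12  x0 ∨ (x1 ∧ x1)
  →13  x0 ∨ x1

Answer: normal form = x0 ∨ x1  (in 13 steps)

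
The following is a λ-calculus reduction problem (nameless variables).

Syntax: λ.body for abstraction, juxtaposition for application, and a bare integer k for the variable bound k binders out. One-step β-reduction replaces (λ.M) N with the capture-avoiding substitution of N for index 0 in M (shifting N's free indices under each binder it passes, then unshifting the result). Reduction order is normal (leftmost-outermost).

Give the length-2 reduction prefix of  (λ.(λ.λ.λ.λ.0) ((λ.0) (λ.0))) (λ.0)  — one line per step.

  start: (λ.(λ.λ.λ.λ.0) ((λ.0) (λ.0))) (λ.0)
  step 1: (λ.λ.λ.λ.0) ((λ.0) (λ.0))
  step 2: λ.λ.λ.0

Answer: after 2 steps: λ.λ.λ.0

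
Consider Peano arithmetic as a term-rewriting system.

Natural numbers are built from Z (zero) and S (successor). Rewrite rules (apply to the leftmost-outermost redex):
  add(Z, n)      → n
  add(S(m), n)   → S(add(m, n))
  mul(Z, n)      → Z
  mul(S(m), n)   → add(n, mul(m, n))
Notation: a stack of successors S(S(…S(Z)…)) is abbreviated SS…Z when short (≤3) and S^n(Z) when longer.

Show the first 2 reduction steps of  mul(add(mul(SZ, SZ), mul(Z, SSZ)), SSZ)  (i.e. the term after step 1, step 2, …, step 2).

Answer: after 2 steps: mul(add(S(add(Z, mul(Z, SZ))), mul(Z, SSZ)), SSZ)

Reduction:
  start: mul(add(mul(SZ, SZ), mul(Z, SSZ)), SSZ)
  [1] mul(add(add(SZ, mul(Z, SZ)), mul(Z, SSZ)), SSZ)
  [2] mul(add(S(add(Z, mul(Z, SZ))), mul(Z, SSZ)), SSZ)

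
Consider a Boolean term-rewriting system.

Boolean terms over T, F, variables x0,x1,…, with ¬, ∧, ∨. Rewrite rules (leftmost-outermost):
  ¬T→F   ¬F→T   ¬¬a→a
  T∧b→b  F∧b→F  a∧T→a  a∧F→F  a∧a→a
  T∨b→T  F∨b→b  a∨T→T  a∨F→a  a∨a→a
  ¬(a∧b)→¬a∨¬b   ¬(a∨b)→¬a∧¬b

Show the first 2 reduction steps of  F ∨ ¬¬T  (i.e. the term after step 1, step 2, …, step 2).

Answer: after 2 steps: T

Derivation:
  start: F ∨ ¬¬T
  [1] ¬¬T
  [2] T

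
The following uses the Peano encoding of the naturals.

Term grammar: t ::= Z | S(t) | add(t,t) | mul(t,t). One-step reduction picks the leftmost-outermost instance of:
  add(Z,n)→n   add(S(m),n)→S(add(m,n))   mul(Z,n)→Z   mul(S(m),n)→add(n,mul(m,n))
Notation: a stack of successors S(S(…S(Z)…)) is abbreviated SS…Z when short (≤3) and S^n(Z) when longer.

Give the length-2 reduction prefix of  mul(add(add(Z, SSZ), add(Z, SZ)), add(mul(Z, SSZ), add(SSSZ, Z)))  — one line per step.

Answer: after 2 steps: mul(S(add(SZ, add(Z, SZ))), add(mul(Z, SSZ), add(SSSZ, Z)))

Derivation:
  start: mul(add(add(Z, SSZ), add(Z, SZ)), add(mul(Z, SSZ), add(SSSZ, Z)))
  →1  mul(add(SSZ, add(Z, SZ)), add(mul(Z, SSZ), add(SSSZ, Z)))
  →2  mul(S(add(SZ, add(Z, SZ))), add(mul(Z, SSZ), add(SSSZ, Z)))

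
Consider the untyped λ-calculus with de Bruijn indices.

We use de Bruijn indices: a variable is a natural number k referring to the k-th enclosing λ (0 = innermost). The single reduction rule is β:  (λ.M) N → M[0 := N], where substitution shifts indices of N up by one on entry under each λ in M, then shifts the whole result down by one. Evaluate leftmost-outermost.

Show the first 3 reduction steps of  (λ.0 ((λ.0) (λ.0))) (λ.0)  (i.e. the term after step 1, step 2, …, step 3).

Answer: after 3 steps: λ.0

Reduction:
  start: (λ.0 ((λ.0) (λ.0))) (λ.0)
  step 1: (λ.0) ((λ.0) (λ.0))
  step 2: (λ.0) (λ.0)
  step 3: λ.0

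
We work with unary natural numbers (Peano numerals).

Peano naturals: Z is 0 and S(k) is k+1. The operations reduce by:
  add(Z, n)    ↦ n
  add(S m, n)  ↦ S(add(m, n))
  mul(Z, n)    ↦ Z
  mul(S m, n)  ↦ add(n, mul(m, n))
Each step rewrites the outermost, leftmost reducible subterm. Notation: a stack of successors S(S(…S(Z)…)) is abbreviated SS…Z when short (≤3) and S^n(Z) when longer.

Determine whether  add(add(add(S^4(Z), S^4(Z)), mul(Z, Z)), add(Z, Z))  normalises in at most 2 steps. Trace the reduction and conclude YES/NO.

  start: add(add(add(S^4(Z), S^4(Z)), mul(Z, Z)), add(Z, Z))
  →1  add(add(S(add(SSSZ, S^4(Z))), mul(Z, Z)), add(Z, Z))
  →2  add(S(add(add(SSSZ, S^4(Z)), mul(Z, Z))), add(Z, Z))

Answer: NO — after 2 steps the term is add(S(add(add(SSSZ, S^4(Z)), mul(Z, Z))), add(Z, Z)), not yet normal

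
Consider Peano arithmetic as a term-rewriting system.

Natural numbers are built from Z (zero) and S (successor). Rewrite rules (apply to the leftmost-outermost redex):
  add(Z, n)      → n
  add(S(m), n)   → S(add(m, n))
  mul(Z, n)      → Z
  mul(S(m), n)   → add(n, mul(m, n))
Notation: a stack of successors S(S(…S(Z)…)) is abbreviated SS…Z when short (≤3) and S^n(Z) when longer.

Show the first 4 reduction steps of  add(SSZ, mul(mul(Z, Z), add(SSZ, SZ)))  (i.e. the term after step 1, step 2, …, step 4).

Answer: after 4 steps: S(S(mul(Z, add(SSZ, SZ))))

Derivation:
  start: add(SSZ, mul(mul(Z, Z), add(SSZ, SZ)))
  [1] S(add(SZ, mul(mul(Z, Z), add(SSZ, SZ))))
  [2] S(S(add(Z, mul(mul(Z, Z), add(SSZ, SZ)))))
  [3] S(S(mul(mul(Z, Z), add(SSZ, SZ))))
  [4] S(S(mul(Z, add(SSZ, SZ))))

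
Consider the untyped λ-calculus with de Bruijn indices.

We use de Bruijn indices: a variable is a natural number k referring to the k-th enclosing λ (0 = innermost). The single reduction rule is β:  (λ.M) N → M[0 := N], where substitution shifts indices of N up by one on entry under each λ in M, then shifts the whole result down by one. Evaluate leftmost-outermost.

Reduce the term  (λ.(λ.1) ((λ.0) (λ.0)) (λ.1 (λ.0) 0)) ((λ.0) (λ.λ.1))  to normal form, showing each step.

Answer: normal form = λ.λ.λ.0  (in 7 steps)

Working:
  start: (λ.(λ.1) ((λ.0) (λ.0)) (λ.1 (λ.0) 0)) ((λ.0) (λ.λ.1))
  step 1: (λ.(λ.0) (λ.λ.1)) ((λ.0) (λ.0)) (λ.(λ.0) (λ.λ.1) (λ.0) 0)
  step 2: (λ.0) (λ.λ.1) (λ.(λ.0) (λ.λ.1) (λ.0) 0)
  step 3: (λ.λ.1) (λ.(λ.0) (λ.λ.1) (λ.0) 0)
  step 4: λ.λ.(λ.0) (λ.λ.1) (λ.0) 0
  step 5: λ.λ.(λ.λ.1) (λ.0) 0
  step 6: λ.λ.(λ.λ.0) 0
  step 7: λ.λ.λ.0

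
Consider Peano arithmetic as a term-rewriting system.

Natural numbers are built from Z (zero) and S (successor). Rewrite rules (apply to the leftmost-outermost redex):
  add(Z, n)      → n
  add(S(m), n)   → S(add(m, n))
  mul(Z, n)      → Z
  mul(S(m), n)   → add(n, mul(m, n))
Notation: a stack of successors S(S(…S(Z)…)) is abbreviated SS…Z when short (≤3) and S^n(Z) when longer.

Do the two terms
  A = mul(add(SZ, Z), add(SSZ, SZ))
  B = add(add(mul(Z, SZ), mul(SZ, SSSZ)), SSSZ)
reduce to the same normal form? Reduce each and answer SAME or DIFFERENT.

Answer: DIFFERENT — A ⇓ SSSZ, B ⇓ S^6(Z)

Working:
Term A:
  start: mul(add(SZ, Z), add(SSZ, SZ))
  →1  mul(S(add(Z, Z)), add(SSZ, SZ))
  →2  add(add(SSZ, SZ), mul(add(Z, Z), add(SSZ, SZ)))
  →3  add(S(add(SZ, SZ)), mul(add(Z, Z), add(SSZ, SZ)))
  →4  S(add(add(SZ, SZ), mul(add(Z, Z), add(SSZ, SZ))))
  →5  S(add(S(add(Z, SZ)), mul(add(Z, Z), add(SSZ, SZ))))
  →6  S(S(add(add(Z, SZ), mul(add(Z, Z), add(SSZ, SZ)))))
  →7  S(S(add(SZ, mul(add(Z, Z), add(SSZ, SZ)))))
  →8  S(S(S(add(Z, mul(add(Z, Z), add(SSZ, SZ))))))
  →9  S(S(S(mul(add(Z, Z), add(SSZ, SZ)))))
  →10  S(S(S(mul(Z, add(SSZ, SZ)))))
  →11  SSSZ

Term B:
  start: add(add(mul(Z, SZ), mul(SZ, SSSZ)), SSSZ)
  →1  add(add(Z, mul(SZ, SSSZ)), SSSZ)
  →2  add(mul(SZ, SSSZ), SSSZ)
  →3  add(add(SSSZ, mul(Z, SSSZ)), SSSZ)
  →4  add(S(add(SSZ, mul(Z, SSSZ))), SSSZ)
  →5  S(add(add(SSZ, mul(Z, SSSZ)), SSSZ))
  →6  S(add(S(add(SZ, mul(Z, SSSZ))), SSSZ))
  →7  S(S(add(add(SZ, mul(Z, SSSZ)), SSSZ)))
  →8  S(S(add(S(add(Z, mul(Z, SSSZ))), SSSZ)))
  →9  S(S(S(add(add(Z, mul(Z, SSSZ)), SSSZ))))
  →10  S(S(S(add(mul(Z, SSSZ), SSSZ))))
  →11  S(S(S(add(Z, SSSZ))))
  →12  S^6(Z)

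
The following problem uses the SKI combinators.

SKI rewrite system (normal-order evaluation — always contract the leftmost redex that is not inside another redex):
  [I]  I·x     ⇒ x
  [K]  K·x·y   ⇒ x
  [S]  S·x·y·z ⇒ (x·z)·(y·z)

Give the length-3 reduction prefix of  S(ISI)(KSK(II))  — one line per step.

Answer: after 3 steps: S(SI)(SI)

Derivation:
  start: S(ISI)(KSK(II))
  →1  S(SI)(KSK(II))
  →2  S(SI)(S(II))
  →3  S(SI)(SI)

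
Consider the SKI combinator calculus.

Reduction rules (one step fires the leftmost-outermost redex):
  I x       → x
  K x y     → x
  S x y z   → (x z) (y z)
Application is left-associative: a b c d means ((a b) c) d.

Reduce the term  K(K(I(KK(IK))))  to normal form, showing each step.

Answer: normal form = K(KK)  (in 2 steps)

Working:
  start: K(K(I(KK(IK))))
  step 1: K(K(KK(IK)))
  step 2: K(KK)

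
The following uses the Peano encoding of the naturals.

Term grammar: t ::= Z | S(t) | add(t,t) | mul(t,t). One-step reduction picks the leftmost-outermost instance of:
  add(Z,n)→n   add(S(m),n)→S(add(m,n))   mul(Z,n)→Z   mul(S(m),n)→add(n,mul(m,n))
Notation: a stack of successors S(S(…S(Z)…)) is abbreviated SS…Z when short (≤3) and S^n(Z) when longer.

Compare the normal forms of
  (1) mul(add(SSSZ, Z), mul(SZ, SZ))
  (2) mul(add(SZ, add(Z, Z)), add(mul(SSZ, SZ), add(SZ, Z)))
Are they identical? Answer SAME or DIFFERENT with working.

Term A:
  start: mul(add(SSSZ, Z), mul(SZ, SZ))
  step 1: mul(S(add(SSZ, Z)), mul(SZ, SZ))
  step 2: add(mul(SZ, SZ), mul(add(SSZ, Z), mul(SZ, SZ)))
  step 3: add(add(SZ, mul(Z, SZ)), mul(add(SSZ, Z), mul(SZ, SZ)))
  step 4: add(S(add(Z, mul(Z, SZ))), mul(add(SSZ, Z), mul(SZ, SZ)))
  step 5: S(add(add(Z, mul(Z, SZ)), mul(add(SSZ, Z), mul(SZ, SZ))))
  step 6: S(add(mul(Z, SZ), mul(add(SSZ, Z), mul(SZ, SZ))))
  step 7: S(add(Z, mul(add(SSZ, Z), mul(SZ, SZ))))
  step 8: S(mul(add(SSZ, Z), mul(SZ, SZ)))
  step 9: S(mul(S(add(SZ, Z)), mul(SZ, SZ)))
  step 10: S(add(mul(SZ, SZ), mul(add(SZ, Z), mul(SZ, SZ))))
  step 11: S(add(add(SZ, mul(Z, SZ)), mul(add(SZ, Z), mul(SZ, SZ))))
  step 12: S(add(S(add(Z, mul(Z, SZ))), mul(add(SZ, Z), mul(SZ, SZ))))
  step 13: S(S(add(add(Z, mul(Z, SZ)), mul(add(SZ, Z), mul(SZ, SZ)))))
  step 14: S(S(add(mul(Z, SZ), mul(add(SZ, Z), mul(SZ, SZ)))))
  step 15: S(S(add(Z, mul(add(SZ, Z), mul(SZ, SZ)))))
  step 16: S(S(mul(add(SZ, Z), mul(SZ, SZ))))
  step 17: S(S(mul(S(add(Z, Z)), mul(SZ, SZ))))
  step 18: S(S(add(mul(SZ, SZ), mul(add(Z, Z), mul(SZ, SZ)))))
  step 19: S(S(add(add(SZ, mul(Z, SZ)), mul(add(Z, Z), mul(SZ, SZ)))))
  step 20: S(S(add(S(add(Z, mul(Z, SZ))), mul(add(Z, Z), mul(SZ, SZ)))))
  step 21: S(S(S(add(add(Z, mul(Z, SZ)), mul(add(Z, Z), mul(SZ, SZ))))))
  step 22: S(S(S(add(mul(Z, SZ), mul(add(Z, Z), mul(SZ, SZ))))))
  step 23: S(S(S(add(Z, mul(add(Z, Z), mul(SZ, SZ))))))
  step 24: S(S(S(mul(add(Z, Z), mul(SZ, SZ)))))
  step 25: S(S(S(mul(Z, mul(SZ, SZ)))))
  step 26: SSSZ

Term B:
  start: mul(add(SZ, add(Z, Z)), add(mul(SSZ, SZ), add(SZ, Z)))
  step 1: mul(S(add(Z, add(Z, Z))), add(mul(SSZ, SZ), add(SZ, Z)))
  step 2: add(add(mul(SSZ, SZ), add(SZ, Z)), mul(add(Z, add(Z, Z)), add(mul(SSZ, SZ), add(SZ, Z))))
  step 3: add(add(add(SZ, mul(SZ, SZ)), add(SZ, Z)), mul(add(Z, add(Z, Z)), add(mul(SSZ, SZ), add(SZ, Z))))
  step 4: add(add(S(add(Z, mul(SZ, SZ))), add(SZ, Z)), mul(add(Z, add(Z, Z)), add(mul(SSZ, SZ), add(SZ, Z))))
  step 5: add(S(add(add(Z, mul(SZ, SZ)), add(SZ, Z))), mul(add(Z, add(Z, Z)), add(mul(SSZ, SZ), add(SZ, Z))))
  step 6: S(add(add(add(Z, mul(SZ, SZ)), add(SZ, Z)), mul(add(Z, add(Z, Z)), add(mul(SSZ, SZ), add(SZ, Z)))))
  step 7: S(add(add(mul(SZ, SZ), add(SZ, Z)), mul(add(Z, add(Z, Z)), add(mul(SSZ, SZ), add(SZ, Z)))))
  step 8: S(add(add(add(SZ, mul(Z, SZ)), add(SZ, Z)), mul(add(Z, add(Z, Z)), add(mul(SSZ, SZ), add(SZ, Z)))))
  step 9: S(add(add(S(add(Z, mul(Z, SZ))), add(SZ, Z)), mul(add(Z, add(Z, Z)), add(mul(SSZ, SZ), add(SZ, Z)))))
  step 10: S(add(S(add(add(Z, mul(Z, SZ)), add(SZ, Z))), mul(add(Z, add(Z, Z)), add(mul(SSZ, SZ), add(SZ, Z)))))
  step 11: S(S(add(add(add(Z, mul(Z, SZ)), add(SZ, Z)), mul(add(Z, add(Z, Z)), add(mul(SSZ, SZ), add(SZ, Z))))))
  step 12: S(S(add(add(mul(Z, SZ), add(SZ, Z)), mul(add(Z, add(Z, Z)), add(mul(SSZ, SZ), add(SZ, Z))))))
  step 13: S(S(add(add(Z, add(SZ, Z)), mul(add(Z, add(Z, Z)), add(mul(SSZ, SZ), add(SZ, Z))))))
  step 14: S(S(add(add(SZ, Z), mul(add(Z, add(Z, Z)), add(mul(SSZ, SZ), add(SZ, Z))))))
  step 15: S(S(add(S(add(Z, Z)), mul(add(Z, add(Z, Z)), add(mul(SSZ, SZ), add(SZ, Z))))))
  step 16: S(S(S(add(add(Z, Z), mul(add(Z, add(Z, Z)), add(mul(SSZ, SZ), add(SZ, Z)))))))
  step 17: S(S(S(add(Z, mul(add(Z, add(Z, Z)), add(mul(SSZ, SZ), add(SZ, Z)))))))
  step 18: S(S(S(mul(add(Z, add(Z, Z)), add(mul(SSZ, SZ), add(SZ, Z))))))
  step 19: S(S(S(mul(add(Z, Z), add(mul(SSZ, SZ), add(SZ, Z))))))
  step 20: S(S(S(mul(Z, add(mul(SSZ, SZ), add(SZ, Z))))))
  step 21: SSSZ

Answer: SAME — A ⇓ SSSZ, B ⇓ SSSZ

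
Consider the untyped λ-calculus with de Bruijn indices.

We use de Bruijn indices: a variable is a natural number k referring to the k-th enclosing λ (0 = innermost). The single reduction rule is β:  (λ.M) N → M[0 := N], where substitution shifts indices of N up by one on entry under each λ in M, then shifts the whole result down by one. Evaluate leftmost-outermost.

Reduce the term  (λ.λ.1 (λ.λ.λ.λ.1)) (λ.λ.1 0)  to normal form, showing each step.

  start: (λ.λ.1 (λ.λ.λ.λ.1)) (λ.λ.1 0)
  step 1: λ.(λ.λ.1 0) (λ.λ.λ.λ.1)
  step 2: λ.λ.(λ.λ.λ.λ.1) 0
  step 3: λ.λ.λ.λ.λ.1

Answer: normal form = λ.λ.λ.λ.λ.1  (in 3 steps)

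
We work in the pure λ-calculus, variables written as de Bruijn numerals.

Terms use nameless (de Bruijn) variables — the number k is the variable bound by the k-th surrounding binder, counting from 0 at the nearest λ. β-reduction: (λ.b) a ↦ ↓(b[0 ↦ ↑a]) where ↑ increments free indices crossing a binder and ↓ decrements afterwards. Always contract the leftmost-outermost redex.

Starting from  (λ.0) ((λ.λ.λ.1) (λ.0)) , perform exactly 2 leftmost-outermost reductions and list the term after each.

Answer: after 2 steps: λ.λ.1

Derivation:
  start: (λ.0) ((λ.λ.λ.1) (λ.0))
  [1] (λ.λ.λ.1) (λ.0)
  [2] λ.λ.1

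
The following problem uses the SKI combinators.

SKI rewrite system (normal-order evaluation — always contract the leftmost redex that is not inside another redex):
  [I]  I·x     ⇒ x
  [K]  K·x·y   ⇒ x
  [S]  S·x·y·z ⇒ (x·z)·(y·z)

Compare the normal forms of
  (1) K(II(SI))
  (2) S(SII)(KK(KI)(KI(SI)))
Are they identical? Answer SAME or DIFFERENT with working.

Answer: DIFFERENT — A ⇓ K(SI), B ⇓ S(SII)(KI)

Working:
Term A:
  start: K(II(SI))
  →1  K(I(SI))
  →2  K(SI)

Term B:
  start: S(SII)(KK(KI)(KI(SI)))
  →1  S(SII)(K(KI(SI)))
  →2  S(SII)(KI)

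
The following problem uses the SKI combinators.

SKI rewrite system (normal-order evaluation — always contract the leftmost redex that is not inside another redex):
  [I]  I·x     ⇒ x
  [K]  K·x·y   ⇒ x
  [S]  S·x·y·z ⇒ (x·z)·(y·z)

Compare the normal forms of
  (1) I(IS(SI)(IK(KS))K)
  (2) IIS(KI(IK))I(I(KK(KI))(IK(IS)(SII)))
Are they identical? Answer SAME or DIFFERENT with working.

Answer: SAME — A ⇓ S, B ⇓ S

Working:
Term A:
  start: I(IS(SI)(IK(KS))K)
  →1  IS(SI)(IK(KS))K
  →2  S(SI)(IK(KS))K
  →3  SIK(IK(KS)K)
  →4  I(IK(KS)K)(K(IK(KS)K))
  →5  IK(KS)K(K(IK(KS)K))
  →6  K(KS)K(K(IK(KS)K))
  →7  KS(K(IK(KS)K))
  →8  S

Term B:
  start: IIS(KI(IK))I(I(KK(KI))(IK(IS)(SII)))
  →1  IS(KI(IK))I(I(KK(KI))(IK(IS)(SII)))
  →2  S(KI(IK))I(I(KK(KI))(IK(IS)(SII)))
  →3  KI(IK)(I(KK(KI))(IK(IS)(SII)))(I(I(KK(KI))(IK(IS)(SII))))
  →4  I(I(KK(KI))(IK(IS)(SII)))(I(I(KK(KI))(IK(IS)(SII))))
  →5  I(KK(KI))(IK(IS)(SII))(I(I(KK(KI))(IK(IS)(SII))))
  →6  KK(KI)(IK(IS)(SII))(I(I(KK(KI))(IK(IS)(SII))))
  →7  K(IK(IS)(SII))(I(I(KK(KI))(IK(IS)(SII))))
  →8  IK(IS)(SII)
  →9  K(IS)(SII)
  →10  IS
  →11  S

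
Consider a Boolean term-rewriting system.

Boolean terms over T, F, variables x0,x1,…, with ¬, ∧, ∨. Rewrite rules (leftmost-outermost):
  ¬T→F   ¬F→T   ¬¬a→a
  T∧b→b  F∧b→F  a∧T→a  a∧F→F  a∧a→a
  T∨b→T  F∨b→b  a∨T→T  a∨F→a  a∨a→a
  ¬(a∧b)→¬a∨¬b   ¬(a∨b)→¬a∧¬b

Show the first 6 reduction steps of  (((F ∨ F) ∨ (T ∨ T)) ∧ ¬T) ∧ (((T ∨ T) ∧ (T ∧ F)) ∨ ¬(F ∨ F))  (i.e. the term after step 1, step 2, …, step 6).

  start: (((F ∨ F) ∨ (T ∨ T)) ∧ ¬T) ∧ (((T ∨ T) ∧ (T ∧ F)) ∨ ¬(F ∨ F))
  →1  ((F ∨ (T ∨ T)) ∧ ¬T) ∧ (((T ∨ T) ∧ (T ∧ F)) ∨ ¬(F ∨ F))
  →2  ((T ∨ T) ∧ ¬T) ∧ (((T ∨ T) ∧ (T ∧ F)) ∨ ¬(F ∨ F))
  →3  (T ∧ ¬T) ∧ (((T ∨ T) ∧ (T ∧ F)) ∨ ¬(F ∨ F))
  →4  ¬T ∧ (((T ∨ T) ∧ (T ∧ F)) ∨ ¬(F ∨ F))
  →5  F ∧ (((T ∨ T) ∧ (T ∧ F)) ∨ ¬(F ∨ F))
  →6  F

Answer: after 6 steps: F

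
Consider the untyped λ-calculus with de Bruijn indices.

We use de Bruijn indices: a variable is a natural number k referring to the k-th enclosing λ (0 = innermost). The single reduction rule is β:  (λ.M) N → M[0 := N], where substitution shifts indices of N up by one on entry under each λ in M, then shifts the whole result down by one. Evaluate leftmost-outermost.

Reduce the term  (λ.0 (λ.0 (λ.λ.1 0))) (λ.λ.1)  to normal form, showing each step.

Answer: normal form = λ.λ.0 (λ.λ.1 0)  (in 2 steps)

Working:
  start: (λ.0 (λ.0 (λ.λ.1 0))) (λ.λ.1)
  →1  (λ.λ.1) (λ.0 (λ.λ.1 0))
  →2  λ.λ.0 (λ.λ.1 0)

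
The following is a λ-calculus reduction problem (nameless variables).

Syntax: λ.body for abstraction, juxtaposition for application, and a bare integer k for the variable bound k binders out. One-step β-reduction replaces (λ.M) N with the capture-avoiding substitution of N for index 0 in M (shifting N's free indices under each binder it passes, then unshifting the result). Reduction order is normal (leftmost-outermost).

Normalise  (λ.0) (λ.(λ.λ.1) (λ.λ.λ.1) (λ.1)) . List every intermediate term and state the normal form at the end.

Answer: normal form = λ.λ.λ.λ.1  (in 3 steps)

Working:
  start: (λ.0) (λ.(λ.λ.1) (λ.λ.λ.1) (λ.1))
  →1  λ.(λ.λ.1) (λ.λ.λ.1) (λ.1)
  →2  λ.(λ.λ.λ.λ.1) (λ.1)
  →3  λ.λ.λ.λ.1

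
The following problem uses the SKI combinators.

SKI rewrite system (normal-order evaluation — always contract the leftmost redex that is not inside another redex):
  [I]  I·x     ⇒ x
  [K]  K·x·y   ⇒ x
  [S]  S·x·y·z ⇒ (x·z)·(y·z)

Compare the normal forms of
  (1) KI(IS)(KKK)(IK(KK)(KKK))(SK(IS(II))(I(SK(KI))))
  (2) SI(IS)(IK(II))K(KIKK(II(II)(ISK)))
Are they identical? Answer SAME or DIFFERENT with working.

Answer: DIFFERENT — A ⇓ KK, B ⇓ K(K(SK))

Reduction:
Term A:
  start: KI(IS)(KKK)(IK(KK)(KKK))(SK(IS(II))(I(SK(KI))))
  →1  I(KKK)(IK(KK)(KKK))(SK(IS(II))(I(SK(KI))))
  →2  KKK(IK(KK)(KKK))(SK(IS(II))(I(SK(KI))))
  →3  K(IK(KK)(KKK))(SK(IS(II))(I(SK(KI))))
  →4  IK(KK)(KKK)
  →5  K(KK)(KKK)
  →6  KK

Term B:
  start: SI(IS)(IK(II))K(KIKK(II(II)(ISK)))
  →1  I(IK(II))(IS(IK(II)))K(KIKK(II(II)(ISK)))
  →2  IK(II)(IS(IK(II)))K(KIKK(II(II)(ISK)))
  →3  K(II)(IS(IK(II)))K(KIKK(II(II)(ISK)))
  →4  IIK(KIKK(II(II)(ISK)))
  →5  IK(KIKK(II(II)(ISK)))
  →6  K(KIKK(II(II)(ISK)))
  →7  K(IK(II(II)(ISK)))
  →8  K(K(II(II)(ISK)))
  →9  K(K(I(II)(ISK)))
  →10  K(K(II(ISK)))
  →11  K(K(I(ISK)))
  →12  K(K(ISK))
  →13  K(K(SK))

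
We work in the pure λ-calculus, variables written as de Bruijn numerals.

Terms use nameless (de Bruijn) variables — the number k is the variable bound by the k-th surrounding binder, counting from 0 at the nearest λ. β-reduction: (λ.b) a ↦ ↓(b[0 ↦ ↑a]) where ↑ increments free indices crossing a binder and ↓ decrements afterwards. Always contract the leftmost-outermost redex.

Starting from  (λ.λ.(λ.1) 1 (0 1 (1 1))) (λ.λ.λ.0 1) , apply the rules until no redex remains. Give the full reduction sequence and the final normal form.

  start: (λ.λ.(λ.1) 1 (0 1 (1 1))) (λ.λ.λ.0 1)
  step 1: λ.(λ.1) (λ.λ.λ.0 1) (0 (λ.λ.λ.0 1) ((λ.λ.λ.0 1) (λ.λ.λ.0 1)))
  step 2: λ.0 (0 (λ.λ.λ.0 1) ((λ.λ.λ.0 1) (λ.λ.λ.0 1)))
  step 3: λ.0 (0 (λ.λ.λ.0 1) (λ.λ.0 1))

Answer: normal form = λ.0 (0 (λ.λ.λ.0 1) (λ.λ.0 1))  (in 3 steps)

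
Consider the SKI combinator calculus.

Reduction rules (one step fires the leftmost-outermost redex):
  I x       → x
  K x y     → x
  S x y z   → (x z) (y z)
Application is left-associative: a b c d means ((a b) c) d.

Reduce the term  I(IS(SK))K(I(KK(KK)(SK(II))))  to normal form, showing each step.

  start: I(IS(SK))K(I(KK(KK)(SK(II))))
  step 1: IS(SK)K(I(KK(KK)(SK(II))))
  step 2: S(SK)K(I(KK(KK)(SK(II))))
  step 3: SK(I(KK(KK)(SK(II))))(K(I(KK(KK)(SK(II)))))
  step 4: K(K(I(KK(KK)(SK(II)))))(I(KK(KK)(SK(II)))(K(I(KK(KK)(SK(II))))))
  step 5: K(I(KK(KK)(SK(II))))
  step 6: K(KK(KK)(SK(II)))
  step 7: K(K(SK(II)))
  step 8: K(K(SKI))

Answer: normal form = K(K(SKI))  (in 8 steps)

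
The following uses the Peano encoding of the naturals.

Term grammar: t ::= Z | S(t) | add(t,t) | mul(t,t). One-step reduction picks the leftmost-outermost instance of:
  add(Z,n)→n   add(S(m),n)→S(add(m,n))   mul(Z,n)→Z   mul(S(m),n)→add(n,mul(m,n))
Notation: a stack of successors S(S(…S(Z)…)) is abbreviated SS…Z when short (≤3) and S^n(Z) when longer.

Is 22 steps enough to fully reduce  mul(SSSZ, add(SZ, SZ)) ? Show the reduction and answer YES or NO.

Answer: YES — reaches normal form S^6(Z) in 19 ≤ 22 steps

Derivation:
  start: mul(SSSZ, add(SZ, SZ))
  step 1: add(add(SZ, SZ), mul(SSZ, add(SZ, SZ)))
  step 2: add(S(add(Z, SZ)), mul(SSZ, add(SZ, SZ)))
  step 3: S(add(add(Z, SZ), mul(SSZ, add(SZ, SZ))))
  step 4: S(add(SZ, mul(SSZ, add(SZ, SZ))))
  step 5: S(S(add(Z, mul(SSZ, add(SZ, SZ)))))
  step 6: S(S(mul(SSZ, add(SZ, SZ))))
  step 7: S(S(add(add(SZ, SZ), mul(SZ, add(SZ, SZ)))))
  step 8: S(S(add(S(add(Z, SZ)), mul(SZ, add(SZ, SZ)))))
  step 9: S(S(S(add(add(Z, SZ), mul(SZ, add(SZ, SZ))))))
  step 10: S(S(S(add(SZ, mul(SZ, add(SZ, SZ))))))
  step 11: S(S(S(S(add(Z, mul(SZ, add(SZ, SZ)))))))
  step 12: S(S(S(S(mul(SZ, add(SZ, SZ))))))
  step 13: S(S(S(S(add(add(SZ, SZ), mul(Z, add(SZ, SZ)))))))
  step 14: S(S(S(S(add(S(add(Z, SZ)), mul(Z, add(SZ, SZ)))))))
  step 15: S(S(S(S(S(add(add(Z, SZ), mul(Z, add(SZ, SZ))))))))
  step 16: S(S(S(S(S(add(SZ, mul(Z, add(SZ, SZ))))))))
  step 17: S(S(S(S(S(S(add(Z, mul(Z, add(SZ, SZ)))))))))
  step 18: S(S(S(S(S(S(mul(Z, add(SZ, SZ))))))))
  step 19: S^6(Z)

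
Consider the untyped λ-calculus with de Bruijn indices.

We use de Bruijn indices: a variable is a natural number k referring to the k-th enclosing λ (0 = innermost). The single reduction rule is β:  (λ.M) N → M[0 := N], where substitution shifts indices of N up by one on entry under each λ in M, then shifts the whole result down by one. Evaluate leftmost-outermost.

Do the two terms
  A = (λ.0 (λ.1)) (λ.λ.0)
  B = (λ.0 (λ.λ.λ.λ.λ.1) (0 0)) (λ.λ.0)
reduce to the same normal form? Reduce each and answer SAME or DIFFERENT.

Answer: SAME — A ⇓ λ.0, B ⇓ λ.0

Derivation:
Term A:
  start: (λ.0 (λ.1)) (λ.λ.0)
  step 1: (λ.λ.0) (λ.λ.λ.0)
  step 2: λ.0

Term B:
  start: (λ.0 (λ.λ.λ.λ.λ.1) (0 0)) (λ.λ.0)
  step 1: (λ.λ.0) (λ.λ.λ.λ.λ.1) ((λ.λ.0) (λ.λ.0))
  step 2: (λ.0) ((λ.λ.0) (λ.λ.0))
  step 3: (λ.λ.0) (λ.λ.0)
  step 4: λ.0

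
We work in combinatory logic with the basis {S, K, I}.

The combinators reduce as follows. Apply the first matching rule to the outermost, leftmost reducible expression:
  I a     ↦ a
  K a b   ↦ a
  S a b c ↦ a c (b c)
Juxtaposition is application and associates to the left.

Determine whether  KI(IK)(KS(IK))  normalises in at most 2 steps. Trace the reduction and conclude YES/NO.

  start: KI(IK)(KS(IK))
  →1  I(KS(IK))
  →2  KS(IK)

Answer: NO — after 2 steps the term is KS(IK), not yet normal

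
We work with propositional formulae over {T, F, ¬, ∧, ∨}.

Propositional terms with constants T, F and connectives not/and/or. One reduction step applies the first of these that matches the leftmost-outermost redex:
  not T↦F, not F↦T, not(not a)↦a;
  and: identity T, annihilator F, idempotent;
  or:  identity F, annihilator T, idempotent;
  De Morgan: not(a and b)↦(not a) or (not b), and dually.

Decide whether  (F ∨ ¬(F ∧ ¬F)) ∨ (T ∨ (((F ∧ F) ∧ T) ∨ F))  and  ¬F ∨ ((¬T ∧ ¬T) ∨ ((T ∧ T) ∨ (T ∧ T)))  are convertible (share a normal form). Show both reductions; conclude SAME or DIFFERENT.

Term A:
  start: (F ∨ ¬(F ∧ ¬F)) ∨ (T ∨ (((F ∧ F) ∧ T) ∨ F))
  →1  ¬(F ∧ ¬F) ∨ (T ∨ (((F ∧ F) ∧ T) ∨ F))
  →2  (¬F ∨ ¬¬F) ∨ (T ∨ (((F ∧ F) ∧ T) ∨ F))
  →3  (T ∨ ¬¬F) ∨ (T ∨ (((F ∧ F) ∧ T) ∨ F))
  →4  T ∨ (T ∨ (((F ∧ F) ∧ T) ∨ F))
  →5  T

Term B:
  start: ¬F ∨ ((¬T ∧ ¬T) ∨ ((T ∧ T) ∨ (T ∧ T)))
  →1  T ∨ ((¬T ∧ ¬T) ∨ ((T ∧ T) ∨ (T ∧ T)))
  →2  T

Answer: SAME — A ⇓ T, B ⇓ T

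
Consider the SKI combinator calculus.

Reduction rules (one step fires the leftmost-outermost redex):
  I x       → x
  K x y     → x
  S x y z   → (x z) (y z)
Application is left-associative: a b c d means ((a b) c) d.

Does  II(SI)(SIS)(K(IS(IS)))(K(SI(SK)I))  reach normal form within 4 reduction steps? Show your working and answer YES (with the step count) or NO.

Answer: NO — after 4 steps the term is K(IS(IS))(SIS(K(IS(IS))))(K(SI(SK)I)), not yet normal

Reduction:
  start: II(SI)(SIS)(K(IS(IS)))(K(SI(SK)I))
  [1] I(SI)(SIS)(K(IS(IS)))(K(SI(SK)I))
  [2] SI(SIS)(K(IS(IS)))(K(SI(SK)I))
  [3] I(K(IS(IS)))(SIS(K(IS(IS))))(K(SI(SK)I))
  [4] K(IS(IS))(SIS(K(IS(IS))))(K(SI(SK)I))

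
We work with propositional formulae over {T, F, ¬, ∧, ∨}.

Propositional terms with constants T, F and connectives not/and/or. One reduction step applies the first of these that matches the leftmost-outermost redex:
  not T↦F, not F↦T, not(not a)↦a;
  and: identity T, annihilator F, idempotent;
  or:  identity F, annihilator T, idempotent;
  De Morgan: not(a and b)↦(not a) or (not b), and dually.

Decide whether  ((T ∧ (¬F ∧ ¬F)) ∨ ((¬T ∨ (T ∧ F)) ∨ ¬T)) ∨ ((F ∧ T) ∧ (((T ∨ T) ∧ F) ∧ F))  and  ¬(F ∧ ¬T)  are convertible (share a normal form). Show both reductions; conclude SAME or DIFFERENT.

Term A:
  start: ((T ∧ (¬F ∧ ¬F)) ∨ ((¬T ∨ (T ∧ F)) ∨ ¬T)) ∨ ((F ∧ T) ∧ (((T ∨ T) ∧ F) ∧ F))
  →1  ((¬F ∧ ¬F) ∨ ((¬T ∨ (T ∧ F)) ∨ ¬T)) ∨ ((F ∧ T) ∧ (((T ∨ T) ∧ F) ∧ F))
  →2  (¬F ∨ ((¬T ∨ (T ∧ F)) ∨ ¬T)) ∨ ((F ∧ T) ∧ (((T ∨ T) ∧ F) ∧ F))
  →3  (T ∨ ((¬T ∨ (T ∧ F)) ∨ ¬T)) ∨ ((F ∧ T) ∧ (((T ∨ T) ∧ F) ∧ F))
  →4  T ∨ ((F ∧ T) ∧ (((T ∨ T) ∧ F) ∧ F))
  →5  T

Term B:
  start: ¬(F ∧ ¬T)
  →1  ¬F ∨ ¬¬T
  →2  T ∨ ¬¬T
  →3  T

Answer: SAME — A ⇓ T, B ⇓ T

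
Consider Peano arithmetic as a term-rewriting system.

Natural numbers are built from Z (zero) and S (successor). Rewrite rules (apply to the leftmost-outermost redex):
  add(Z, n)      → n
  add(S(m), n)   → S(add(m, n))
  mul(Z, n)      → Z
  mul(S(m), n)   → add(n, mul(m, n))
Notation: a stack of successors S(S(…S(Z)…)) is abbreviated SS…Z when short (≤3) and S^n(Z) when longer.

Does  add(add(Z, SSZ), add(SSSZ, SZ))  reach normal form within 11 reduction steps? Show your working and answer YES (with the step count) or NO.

  start: add(add(Z, SSZ), add(SSSZ, SZ))
  →1  add(SSZ, add(SSSZ, SZ))
  →2  S(add(SZ, add(SSSZ, SZ)))
  →3  S(S(add(Z, add(SSSZ, SZ))))
  →4  S(S(add(SSSZ, SZ)))
  →5  S(S(S(add(SSZ, SZ))))
  →6  S(S(S(S(add(SZ, SZ)))))
  →7  S(S(S(S(S(add(Z, SZ))))))
  →8  S^6(Z)

Answer: YES — reaches normal form S^6(Z) in 8 ≤ 11 steps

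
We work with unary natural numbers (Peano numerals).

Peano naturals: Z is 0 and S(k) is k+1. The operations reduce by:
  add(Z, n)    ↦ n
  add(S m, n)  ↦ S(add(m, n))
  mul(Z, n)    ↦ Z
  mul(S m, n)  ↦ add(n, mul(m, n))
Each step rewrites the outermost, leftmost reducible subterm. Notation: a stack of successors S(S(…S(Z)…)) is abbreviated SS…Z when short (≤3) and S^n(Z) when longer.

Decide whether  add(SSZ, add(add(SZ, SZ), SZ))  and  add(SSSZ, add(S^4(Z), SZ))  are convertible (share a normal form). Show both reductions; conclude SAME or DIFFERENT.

Answer: DIFFERENT — A ⇓ S^5(Z), B ⇓ S^8(Z)

Derivation:
Term A:
  start: add(SSZ, add(add(SZ, SZ), SZ))
  →1  S(add(SZ, add(add(SZ, SZ), SZ)))
  →2  S(S(add(Z, add(add(SZ, SZ), SZ))))
  →3  S(S(add(add(SZ, SZ), SZ)))
  →4  S(S(add(S(add(Z, SZ)), SZ)))
  →5  S(S(S(add(add(Z, SZ), SZ))))
  →6  S(S(S(add(SZ, SZ))))
  →7  S(S(S(S(add(Z, SZ)))))
  →8  S^5(Z)

Term B:
  start: add(SSSZ, add(S^4(Z), SZ))
  →1  S(add(SSZ, add(S^4(Z), SZ)))
  →2  S(S(add(SZ, add(S^4(Z), SZ))))
  →3  S(S(S(add(Z, add(S^4(Z), SZ)))))
  →4  S(S(S(add(S^4(Z), SZ))))
  →5  S(S(S(S(add(SSSZ, SZ)))))
  →6  S(S(S(S(S(add(SSZ, SZ))))))
  →7  S(S(S(S(S(S(add(SZ, SZ)))))))
  →8  S(S(S(S(S(S(S(add(Z, SZ))))))))
  →9  S^8(Z)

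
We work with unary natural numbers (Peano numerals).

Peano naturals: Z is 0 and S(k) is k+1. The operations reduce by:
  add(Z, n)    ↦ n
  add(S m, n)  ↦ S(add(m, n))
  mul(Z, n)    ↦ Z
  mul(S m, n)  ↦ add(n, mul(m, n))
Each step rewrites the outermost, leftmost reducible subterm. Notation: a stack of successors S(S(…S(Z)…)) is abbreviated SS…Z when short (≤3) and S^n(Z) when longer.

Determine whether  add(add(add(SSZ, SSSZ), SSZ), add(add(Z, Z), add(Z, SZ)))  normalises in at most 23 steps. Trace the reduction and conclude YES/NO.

  start: add(add(add(SSZ, SSSZ), SSZ), add(add(Z, Z), add(Z, SZ)))
  step 1: add(add(S(add(SZ, SSSZ)), SSZ), add(add(Z, Z), add(Z, SZ)))
  step 2: add(S(add(add(SZ, SSSZ), SSZ)), add(add(Z, Z), add(Z, SZ)))
  step 3: S(add(add(add(SZ, SSSZ), SSZ), add(add(Z, Z), add(Z, SZ))))
  step 4: S(add(add(S(add(Z, SSSZ)), SSZ), add(add(Z, Z), add(Z, SZ))))
  step 5: S(add(S(add(add(Z, SSSZ), SSZ)), add(add(Z, Z), add(Z, SZ))))
  step 6: S(S(add(add(add(Z, SSSZ), SSZ), add(add(Z, Z), add(Z, SZ)))))
  step 7: S(S(add(add(SSSZ, SSZ), add(add(Z, Z), add(Z, SZ)))))
  step 8: S(S(add(S(add(SSZ, SSZ)), add(add(Z, Z), add(Z, SZ)))))
  step 9: S(S(S(add(add(SSZ, SSZ), add(add(Z, Z), add(Z, SZ))))))
  step 10: S(S(S(add(S(add(SZ, SSZ)), add(add(Z, Z), add(Z, SZ))))))
  step 11: S(S(S(S(add(add(SZ, SSZ), add(add(Z, Z), add(Z, SZ)))))))
  step 12: S(S(S(S(add(S(add(Z, SSZ)), add(add(Z, Z), add(Z, SZ)))))))
  step 13: S(S(S(S(S(add(add(Z, SSZ), add(add(Z, Z), add(Z, SZ))))))))
  step 14: S(S(S(S(S(add(SSZ, add(add(Z, Z), add(Z, SZ))))))))
  step 15: S(S(S(S(S(S(add(SZ, add(add(Z, Z), add(Z, SZ)))))))))
  step 16: S(S(S(S(S(S(S(add(Z, add(add(Z, Z), add(Z, SZ))))))))))
  step 17: S(S(S(S(S(S(S(add(add(Z, Z), add(Z, SZ)))))))))
  step 18: S(S(S(S(S(S(S(add(Z, add(Z, SZ)))))))))
  step 19: S(S(S(S(S(S(S(add(Z, SZ))))))))
  step 20: S^8(Z)

Answer: YES — reaches normal form S^8(Z) in 20 ≤ 23 steps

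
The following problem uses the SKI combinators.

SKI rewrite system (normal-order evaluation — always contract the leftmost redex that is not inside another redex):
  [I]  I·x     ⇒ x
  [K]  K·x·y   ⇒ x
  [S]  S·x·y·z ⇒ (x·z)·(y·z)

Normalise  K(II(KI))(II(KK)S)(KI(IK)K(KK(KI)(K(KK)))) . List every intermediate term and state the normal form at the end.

Answer: normal form = I  (in 4 steps)

Derivation:
  start: K(II(KI))(II(KK)S)(KI(IK)K(KK(KI)(K(KK))))
  →1  II(KI)(KI(IK)K(KK(KI)(K(KK))))
  →2  I(KI)(KI(IK)K(KK(KI)(K(KK))))
  →3  KI(KI(IK)K(KK(KI)(K(KK))))
  →4  I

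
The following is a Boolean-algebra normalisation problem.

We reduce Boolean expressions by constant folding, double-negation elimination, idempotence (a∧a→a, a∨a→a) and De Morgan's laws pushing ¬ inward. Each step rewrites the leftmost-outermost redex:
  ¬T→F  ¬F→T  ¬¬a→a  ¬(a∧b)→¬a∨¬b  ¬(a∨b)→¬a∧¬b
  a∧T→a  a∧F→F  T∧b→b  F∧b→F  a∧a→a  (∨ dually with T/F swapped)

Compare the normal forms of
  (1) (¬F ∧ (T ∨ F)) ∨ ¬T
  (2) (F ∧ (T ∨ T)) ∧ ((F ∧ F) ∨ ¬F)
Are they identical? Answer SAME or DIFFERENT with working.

Answer: DIFFERENT — A ⇓ T, B ⇓ F

Reduction:
Term A:
  start: (¬F ∧ (T ∨ F)) ∨ ¬T
  →1  (T ∧ (T ∨ F)) ∨ ¬T
  →2  (T ∨ F) ∨ ¬T
  →3  T ∨ ¬T
  →4  T

Term B:
  start: (F ∧ (T ∨ T)) ∧ ((F ∧ F) ∨ ¬F)
  →1  F ∧ ((F ∧ F) ∨ ¬F)
  →2  F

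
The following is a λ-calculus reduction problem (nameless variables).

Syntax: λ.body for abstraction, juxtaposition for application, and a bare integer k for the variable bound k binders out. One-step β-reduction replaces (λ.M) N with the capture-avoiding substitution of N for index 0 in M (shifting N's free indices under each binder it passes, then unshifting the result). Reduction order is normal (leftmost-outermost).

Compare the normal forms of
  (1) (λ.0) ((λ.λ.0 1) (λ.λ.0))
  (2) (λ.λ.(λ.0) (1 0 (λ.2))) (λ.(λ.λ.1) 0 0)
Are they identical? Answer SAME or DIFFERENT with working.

Term A:
  start: (λ.0) ((λ.λ.0 1) (λ.λ.0))
  [1] (λ.λ.0 1) (λ.λ.0)
  [2] λ.0 (λ.λ.0)

Term B:
  start: (λ.λ.(λ.0) (1 0 (λ.2))) (λ.(λ.λ.1) 0 0)
  [1] λ.(λ.0) ((λ.(λ.λ.1) 0 0) 0 (λ.λ.(λ.λ.1) 0 0))
  [2] λ.(λ.(λ.λ.1) 0 0) 0 (λ.λ.(λ.λ.1) 0 0)
  [3] λ.(λ.λ.1) 0 0 (λ.λ.(λ.λ.1) 0 0)
  [4] λ.(λ.1) 0 (λ.λ.(λ.λ.1) 0 0)
  [5] λ.0 (λ.λ.(λ.λ.1) 0 0)
  [6] λ.0 (λ.λ.(λ.1) 0)
  [7] λ.0 (λ.λ.0)

Answer: SAME — A ⇓ λ.0 (λ.λ.0), B ⇓ λ.0 (λ.λ.0)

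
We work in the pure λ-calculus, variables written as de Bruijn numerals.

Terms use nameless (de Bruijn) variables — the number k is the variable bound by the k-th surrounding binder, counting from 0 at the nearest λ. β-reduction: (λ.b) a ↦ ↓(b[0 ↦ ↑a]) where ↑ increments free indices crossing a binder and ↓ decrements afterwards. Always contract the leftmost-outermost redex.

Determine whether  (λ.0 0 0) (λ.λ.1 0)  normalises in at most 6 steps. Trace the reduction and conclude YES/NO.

Answer: YES — reaches normal form λ.λ.1 0 in 5 ≤ 6 steps

Reduction:
  start: (λ.0 0 0) (λ.λ.1 0)
  →1  (λ.λ.1 0) (λ.λ.1 0) (λ.λ.1 0)
  →2  (λ.(λ.λ.1 0) 0) (λ.λ.1 0)
  →3  (λ.λ.1 0) (λ.λ.1 0)
  →4  λ.(λ.λ.1 0) 0
  →5  λ.λ.1 0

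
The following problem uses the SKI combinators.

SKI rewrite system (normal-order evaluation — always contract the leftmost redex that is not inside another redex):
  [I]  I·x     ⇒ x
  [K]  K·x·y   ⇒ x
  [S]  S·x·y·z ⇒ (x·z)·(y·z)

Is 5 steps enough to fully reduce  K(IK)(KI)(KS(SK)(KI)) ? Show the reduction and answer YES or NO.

  start: K(IK)(KI)(KS(SK)(KI))
  [1] IK(KS(SK)(KI))
  [2] K(KS(SK)(KI))
  [3] K(S(KI))

Answer: YES — reaches normal form K(S(KI)) in 3 ≤ 5 steps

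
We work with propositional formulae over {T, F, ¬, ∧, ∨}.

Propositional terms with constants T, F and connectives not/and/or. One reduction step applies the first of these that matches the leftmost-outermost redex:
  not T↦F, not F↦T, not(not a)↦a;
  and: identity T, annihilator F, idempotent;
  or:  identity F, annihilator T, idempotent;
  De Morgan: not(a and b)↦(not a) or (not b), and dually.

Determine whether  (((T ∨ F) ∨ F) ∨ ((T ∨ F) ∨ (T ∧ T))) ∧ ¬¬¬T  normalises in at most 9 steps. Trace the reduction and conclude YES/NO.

Answer: YES — reaches normal form F in 6 ≤ 9 steps

Derivation:
  start: (((T ∨ F) ∨ F) ∨ ((T ∨ F) ∨ (T ∧ T))) ∧ ¬¬¬T
  [1] ((T ∨ F) ∨ ((T ∨ F) ∨ (T ∧ T))) ∧ ¬¬¬T
  [2] (T ∨ ((T ∨ F) ∨ (T ∧ T))) ∧ ¬¬¬T
  [3] T ∧ ¬¬¬T
  [4] ¬¬¬T
  [5] ¬T
  [6] F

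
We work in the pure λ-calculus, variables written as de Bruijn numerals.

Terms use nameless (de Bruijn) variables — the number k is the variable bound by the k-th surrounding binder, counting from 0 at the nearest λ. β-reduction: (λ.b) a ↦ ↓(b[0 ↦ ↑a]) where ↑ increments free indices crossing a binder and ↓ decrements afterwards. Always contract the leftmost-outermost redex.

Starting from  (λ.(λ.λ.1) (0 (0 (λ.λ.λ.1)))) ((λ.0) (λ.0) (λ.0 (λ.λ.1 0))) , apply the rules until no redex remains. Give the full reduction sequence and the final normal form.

  start: (λ.(λ.λ.1) (0 (0 (λ.λ.λ.1)))) ((λ.0) (λ.0) (λ.0 (λ.λ.1 0)))
  [1] (λ.λ.1) ((λ.0) (λ.0) (λ.0 (λ.λ.1 0)) ((λ.0) (λ.0) (λ.0 (λ.λ.1 0)) (λ.λ.λ.1)))
  [2] λ.(λ.0) (λ.0) (λ.0 (λ.λ.1 0)) ((λ.0) (λ.0) (λ.0 (λ.λ.1 0)) (λ.λ.λ.1))
  [3] λ.(λ.0) (λ.0 (λ.λ.1 0)) ((λ.0) (λ.0) (λ.0 (λ.λ.1 0)) (λ.λ.λ.1))
  [4] λ.(λ.0 (λ.λ.1 0)) ((λ.0) (λ.0) (λ.0 (λ.λ.1 0)) (λ.λ.λ.1))
  [5] λ.(λ.0) (λ.0) (λ.0 (λ.λ.1 0)) (λ.λ.λ.1) (λ.λ.1 0)
  [6] λ.(λ.0) (λ.0 (λ.λ.1 0)) (λ.λ.λ.1) (λ.λ.1 0)
  [7] λ.(λ.0 (λ.λ.1 0)) (λ.λ.λ.1) (λ.λ.1 0)
  [8] λ.(λ.λ.λ.1) (λ.λ.1 0) (λ.λ.1 0)
  [9] λ.(λ.λ.1) (λ.λ.1 0)
  [10] λ.λ.λ.λ.1 0

Answer: normal form = λ.λ.λ.λ.1 0  (in 10 steps)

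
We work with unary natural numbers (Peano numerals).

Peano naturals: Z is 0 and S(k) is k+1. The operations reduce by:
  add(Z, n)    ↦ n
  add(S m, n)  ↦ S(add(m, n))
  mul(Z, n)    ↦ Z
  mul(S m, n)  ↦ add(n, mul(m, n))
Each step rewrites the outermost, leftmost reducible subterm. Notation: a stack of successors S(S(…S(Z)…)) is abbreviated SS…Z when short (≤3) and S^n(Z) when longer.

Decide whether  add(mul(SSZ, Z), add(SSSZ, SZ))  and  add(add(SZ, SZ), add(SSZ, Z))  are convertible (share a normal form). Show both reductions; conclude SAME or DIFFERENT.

Answer: SAME — A ⇓ S^4(Z), B ⇓ S^4(Z)

Working:
Term A:
  start: add(mul(SSZ, Z), add(SSSZ, SZ))
  [1] add(add(Z, mul(SZ, Z)), add(SSSZ, SZ))
  [2] add(mul(SZ, Z), add(SSSZ, SZ))
  [3] add(add(Z, mul(Z, Z)), add(SSSZ, SZ))
  [4] add(mul(Z, Z), add(SSSZ, SZ))
  [5] add(Z, add(SSSZ, SZ))
  [6] add(SSSZ, SZ)
  [7] S(add(SSZ, SZ))
  [8] S(S(add(SZ, SZ)))
  [9] S(S(S(add(Z, SZ))))
  [10] S^4(Z)

Term B:
  start: add(add(SZ, SZ), add(SSZ, Z))
  [1] add(S(add(Z, SZ)), add(SSZ, Z))
  [2] S(add(add(Z, SZ), add(SSZ, Z)))
  [3] S(add(SZ, add(SSZ, Z)))
  [4] S(S(add(Z, add(SSZ, Z))))
  [5] S(S(add(SSZ, Z)))
  [6] S(S(S(add(SZ, Z))))
  [7] S(S(S(S(add(Z, Z)))))
  [8] S^4(Z)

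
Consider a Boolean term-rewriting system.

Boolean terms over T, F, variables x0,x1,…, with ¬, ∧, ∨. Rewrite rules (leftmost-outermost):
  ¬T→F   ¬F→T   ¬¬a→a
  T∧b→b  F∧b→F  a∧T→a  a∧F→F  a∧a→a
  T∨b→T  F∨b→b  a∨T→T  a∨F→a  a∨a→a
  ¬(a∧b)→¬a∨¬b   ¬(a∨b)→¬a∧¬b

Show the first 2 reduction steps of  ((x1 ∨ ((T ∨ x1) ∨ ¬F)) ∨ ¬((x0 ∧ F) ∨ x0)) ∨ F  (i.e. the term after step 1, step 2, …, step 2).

  start: ((x1 ∨ ((T ∨ x1) ∨ ¬F)) ∨ ¬((x0 ∧ F) ∨ x0)) ∨ F
  step 1: (x1 ∨ ((T ∨ x1) ∨ ¬F)) ∨ ¬((x0 ∧ F) ∨ x0)
  step 2: (x1 ∨ (T ∨ ¬F)) ∨ ¬((x0 ∧ F) ∨ x0)

Answer: after 2 steps: (x1 ∨ (T ∨ ¬F)) ∨ ¬((x0 ∧ F) ∨ x0)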